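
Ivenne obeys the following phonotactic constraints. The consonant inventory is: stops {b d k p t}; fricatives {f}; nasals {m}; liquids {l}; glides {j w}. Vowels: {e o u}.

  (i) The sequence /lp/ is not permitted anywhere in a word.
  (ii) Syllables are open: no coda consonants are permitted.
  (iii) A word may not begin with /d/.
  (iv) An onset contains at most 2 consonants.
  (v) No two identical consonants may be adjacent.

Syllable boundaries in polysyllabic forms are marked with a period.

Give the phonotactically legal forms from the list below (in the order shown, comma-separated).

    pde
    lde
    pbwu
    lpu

pde, lde

pde — σ1 onset /pd/ (2C), coda /∅/ ok → phonotactically legal
lde — σ1 onset /ld/ (2C), coda /∅/ ok → phonotactically legal
pbwu — violates constraint (iv): syllable 1 onset /pbw/ has 3 consonants (> 2) → phonotactically illegal
lpu — violates constraint (i): contains banned sequence /lp/ → phonotactically illegal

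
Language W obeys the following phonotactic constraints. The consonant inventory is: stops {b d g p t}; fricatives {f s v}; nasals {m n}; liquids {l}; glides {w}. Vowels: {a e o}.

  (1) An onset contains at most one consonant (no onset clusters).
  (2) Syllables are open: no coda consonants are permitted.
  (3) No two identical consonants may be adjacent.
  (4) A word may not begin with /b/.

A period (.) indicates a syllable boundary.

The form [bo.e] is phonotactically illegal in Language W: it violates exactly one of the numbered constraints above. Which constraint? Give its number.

4

[bo.e]: word begins with /b/.
This is a violation of constraint 4: "A word may not begin with /b/."
The remaining constraints (1, 2, 3) are satisfied.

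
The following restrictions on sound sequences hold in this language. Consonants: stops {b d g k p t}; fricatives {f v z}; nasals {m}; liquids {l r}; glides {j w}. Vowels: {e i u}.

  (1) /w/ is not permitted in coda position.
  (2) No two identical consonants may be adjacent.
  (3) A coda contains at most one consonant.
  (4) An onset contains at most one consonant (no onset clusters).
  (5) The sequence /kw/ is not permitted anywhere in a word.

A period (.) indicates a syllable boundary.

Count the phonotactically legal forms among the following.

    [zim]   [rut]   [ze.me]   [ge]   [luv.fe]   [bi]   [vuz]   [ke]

8

[zim] — σ1 onset /z/, coda /m/ ok → phonotactically legal
[rut] — σ1 onset /r/, coda /t/ ok → phonotactically legal
[ze.me] — σ1 onset /z/, coda /∅/ ok; σ2 onset /m/, coda /∅/ ok → phonotactically legal
[ge] — σ1 onset /g/, coda /∅/ ok → phonotactically legal
[luv.fe] — σ1 onset /l/, coda /v/ ok; σ2 onset /f/, coda /∅/ ok → phonotactically legal
[bi] — σ1 onset /b/, coda /∅/ ok → phonotactically legal
[vuz] — σ1 onset /v/, coda /z/ ok → phonotactically legal
[ke] — σ1 onset /k/, coda /∅/ ok → phonotactically legal
Phonotactically legal: [zim], [rut], [ze.me], [ge], [luv.fe], [bi], [vuz], [ke] → 8.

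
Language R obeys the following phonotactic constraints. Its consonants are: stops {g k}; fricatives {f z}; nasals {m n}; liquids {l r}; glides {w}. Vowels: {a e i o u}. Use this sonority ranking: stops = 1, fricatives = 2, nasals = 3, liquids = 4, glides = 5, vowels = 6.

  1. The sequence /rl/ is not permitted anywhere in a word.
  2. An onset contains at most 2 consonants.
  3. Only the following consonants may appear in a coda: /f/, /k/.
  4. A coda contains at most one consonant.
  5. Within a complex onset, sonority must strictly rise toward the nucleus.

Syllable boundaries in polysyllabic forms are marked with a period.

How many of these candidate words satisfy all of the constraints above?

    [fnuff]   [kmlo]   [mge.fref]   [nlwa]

0

[fnuff] — violates constraint 4: syllable 1 coda /ff/ has 2 consonants (> 1) → ill-formed
[kmlo] — violates constraint 2: syllable 1 onset /kml/ has 3 consonants (> 2) → ill-formed
[mge.fref] — violates constraint 5: syllable 1 onset /mg/: /m/ (nasal, 3) → /g/ (stop, 1) does not rise → ill-formed
[nlwa] — violates constraint 2: syllable 1 onset /nlw/ has 3 consonants (> 2) → ill-formed
No form is well-formed → 0.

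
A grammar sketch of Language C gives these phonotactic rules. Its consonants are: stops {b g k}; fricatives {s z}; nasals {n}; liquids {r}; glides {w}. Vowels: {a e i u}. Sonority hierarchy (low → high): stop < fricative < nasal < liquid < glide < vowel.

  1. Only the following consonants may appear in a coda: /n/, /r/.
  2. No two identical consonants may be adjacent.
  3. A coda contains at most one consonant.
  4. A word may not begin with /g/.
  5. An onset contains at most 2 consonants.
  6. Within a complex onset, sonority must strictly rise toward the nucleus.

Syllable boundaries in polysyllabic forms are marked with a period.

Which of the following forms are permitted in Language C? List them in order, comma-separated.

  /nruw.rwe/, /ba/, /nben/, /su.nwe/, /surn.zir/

/ba/, /su.nwe/

/nruw.rwe/ — violates constraint 1: syllable 1 coda contains /w/, which is not a licensed coda consonant → not permitted
/ba/ — σ1 onset /b/, coda /∅/ ok → permitted
/nben/ — violates constraint 6: syllable 1 onset /nb/: /n/ (nasal, 3) → /b/ (stop, 1) does not rise → not permitted
/su.nwe/ — σ1 onset /s/, coda /∅/ ok; σ2 onset /nw/ (3→5 rises), coda /∅/ ok → permitted
/surn.zir/ — violates constraint 3: syllable 1 coda /rn/ has 2 consonants (> 1) → not permitted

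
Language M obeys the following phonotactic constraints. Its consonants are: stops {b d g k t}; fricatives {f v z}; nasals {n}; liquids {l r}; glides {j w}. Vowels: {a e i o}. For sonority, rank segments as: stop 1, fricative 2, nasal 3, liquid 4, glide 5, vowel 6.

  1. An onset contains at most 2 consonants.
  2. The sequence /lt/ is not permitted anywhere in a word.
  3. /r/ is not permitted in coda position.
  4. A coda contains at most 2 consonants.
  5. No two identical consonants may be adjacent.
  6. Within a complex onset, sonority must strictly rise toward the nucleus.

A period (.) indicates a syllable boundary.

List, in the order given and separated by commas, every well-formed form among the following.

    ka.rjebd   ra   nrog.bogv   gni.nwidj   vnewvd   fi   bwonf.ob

ka.rjebd — σ1 onset /k/, coda /∅/ ok; σ2 onset /rj/ (4→5 rises), coda /bd/ (2C) ok → well-formed
ra — σ1 onset /r/, coda /∅/ ok → well-formed
nrog.bogv — σ1 onset /nr/ (3→4 rises), coda /g/ ok; σ2 onset /b/, coda /gv/ (2C) ok → well-formed
gni.nwidj — σ1 onset /gn/ (1→3 rises), coda /∅/ ok; σ2 onset /nw/ (3→5 rises), coda /dj/ (2C) ok → well-formed
vnewvd — violates constraint 4: syllable 1 coda /wvd/ has 3 consonants (> 2) → ill-formed
fi — σ1 onset /f/, coda /∅/ ok → well-formed
bwonf.ob — σ1 onset /bw/ (1→5 rises), coda /nf/ (2C) ok; σ2 onset /∅/, coda /b/ ok → well-formed

ka.rjebd, ra, nrog.bogv, gni.nwidj, fi, bwonf.ob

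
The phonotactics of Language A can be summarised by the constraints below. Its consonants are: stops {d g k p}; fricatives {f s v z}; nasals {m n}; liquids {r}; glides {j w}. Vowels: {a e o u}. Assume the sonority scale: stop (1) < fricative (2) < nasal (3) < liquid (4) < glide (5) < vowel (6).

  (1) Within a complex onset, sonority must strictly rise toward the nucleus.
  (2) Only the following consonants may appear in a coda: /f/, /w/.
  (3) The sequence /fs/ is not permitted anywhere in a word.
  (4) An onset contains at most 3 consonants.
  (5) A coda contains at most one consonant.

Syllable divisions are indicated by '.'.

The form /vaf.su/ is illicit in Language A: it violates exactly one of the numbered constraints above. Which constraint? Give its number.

3

/vaf.su/: contains banned sequence /fs/.
This is a violation of constraint 3: "The sequence /fs/ is not permitted anywhere in a word."
The remaining constraints (1, 2, 4, 5) are satisfied.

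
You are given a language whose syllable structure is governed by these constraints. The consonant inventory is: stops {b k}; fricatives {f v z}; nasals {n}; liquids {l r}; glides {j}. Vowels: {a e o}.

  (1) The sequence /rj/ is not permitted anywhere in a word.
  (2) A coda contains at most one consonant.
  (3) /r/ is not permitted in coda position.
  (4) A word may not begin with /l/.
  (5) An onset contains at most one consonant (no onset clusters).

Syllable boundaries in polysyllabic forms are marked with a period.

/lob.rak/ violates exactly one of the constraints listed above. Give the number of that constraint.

4

/lob.rak/: word begins with /l/.
This is a violation of constraint 4: "A word may not begin with /l/."
The remaining constraints (1, 2, 3, 5) are satisfied.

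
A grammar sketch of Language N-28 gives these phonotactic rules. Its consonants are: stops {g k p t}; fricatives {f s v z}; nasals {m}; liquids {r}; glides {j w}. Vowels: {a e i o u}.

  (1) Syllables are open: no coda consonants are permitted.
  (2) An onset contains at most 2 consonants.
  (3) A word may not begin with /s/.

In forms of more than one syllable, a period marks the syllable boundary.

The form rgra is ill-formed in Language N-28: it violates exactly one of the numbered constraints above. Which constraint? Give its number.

rgra: syllable 1 onset /rgr/ has 3 consonants (> 2).
This is a violation of constraint 2: "An onset contains at most 2 consonants."
The remaining constraints (1, 3) are satisfied.

2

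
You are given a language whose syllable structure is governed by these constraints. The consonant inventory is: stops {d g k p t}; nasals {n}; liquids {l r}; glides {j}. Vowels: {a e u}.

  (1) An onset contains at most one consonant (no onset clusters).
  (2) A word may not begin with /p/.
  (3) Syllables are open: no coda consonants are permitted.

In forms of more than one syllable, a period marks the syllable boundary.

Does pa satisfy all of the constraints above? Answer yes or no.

no

pa — violates constraint 2: word begins with /p/ → not permitted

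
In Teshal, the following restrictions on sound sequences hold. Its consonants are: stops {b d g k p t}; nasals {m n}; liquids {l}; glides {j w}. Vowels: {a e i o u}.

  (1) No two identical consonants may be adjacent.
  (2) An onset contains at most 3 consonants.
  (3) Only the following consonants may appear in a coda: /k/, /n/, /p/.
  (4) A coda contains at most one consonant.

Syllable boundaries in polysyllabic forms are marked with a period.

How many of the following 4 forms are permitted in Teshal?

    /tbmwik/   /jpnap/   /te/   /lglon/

/tbmwik/ — violates constraint 2: syllable 1 onset /tbmw/ has 4 consonants (> 3) → not permitted
/jpnap/ — σ1 onset /jpn/ (3C), coda /p/ ok → permitted
/te/ — σ1 onset /t/, coda /∅/ ok → permitted
/lglon/ — σ1 onset /lgl/ (3C), coda /n/ ok → permitted
Permitted: /jpnap/, /te/, /lglon/ → 3.

3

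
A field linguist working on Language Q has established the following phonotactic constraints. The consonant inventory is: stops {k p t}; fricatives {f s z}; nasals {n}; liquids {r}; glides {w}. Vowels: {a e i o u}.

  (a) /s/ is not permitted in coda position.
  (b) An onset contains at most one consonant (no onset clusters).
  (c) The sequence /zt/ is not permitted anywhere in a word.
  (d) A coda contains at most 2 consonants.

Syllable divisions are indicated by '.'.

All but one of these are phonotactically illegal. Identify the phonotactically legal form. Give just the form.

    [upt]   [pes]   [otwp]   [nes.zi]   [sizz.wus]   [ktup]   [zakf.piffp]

[upt]

[upt] — σ1 onset /∅/, coda /pt/ (2C) ok → phonotactically legal
[pes] — violates constraint (a): syllable 1 coda contains /s/ → phonotactically illegal
[otwp] — violates constraint (d): syllable 1 coda /twp/ has 3 consonants (> 2) → phonotactically illegal
[nes.zi] — violates constraint (a): syllable 1 coda contains /s/ → phonotactically illegal
[sizz.wus] — violates constraint (a): syllable 2 coda contains /s/ → phonotactically illegal
[ktup] — violates constraint (b): syllable 1 onset /kt/ has 2 consonants (> 1) → phonotactically illegal
[zakf.piffp] — violates constraint (d): syllable 2 coda /ffp/ has 3 consonants (> 2) → phonotactically illegal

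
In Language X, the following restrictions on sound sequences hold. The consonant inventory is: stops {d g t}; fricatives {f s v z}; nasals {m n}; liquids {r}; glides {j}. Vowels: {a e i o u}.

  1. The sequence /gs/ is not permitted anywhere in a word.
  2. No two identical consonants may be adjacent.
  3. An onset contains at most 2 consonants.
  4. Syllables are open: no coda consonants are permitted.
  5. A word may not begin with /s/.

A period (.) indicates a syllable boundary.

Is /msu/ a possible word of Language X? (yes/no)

/msu/ — σ1 onset /ms/ (2C), coda /∅/ ok → licit

yes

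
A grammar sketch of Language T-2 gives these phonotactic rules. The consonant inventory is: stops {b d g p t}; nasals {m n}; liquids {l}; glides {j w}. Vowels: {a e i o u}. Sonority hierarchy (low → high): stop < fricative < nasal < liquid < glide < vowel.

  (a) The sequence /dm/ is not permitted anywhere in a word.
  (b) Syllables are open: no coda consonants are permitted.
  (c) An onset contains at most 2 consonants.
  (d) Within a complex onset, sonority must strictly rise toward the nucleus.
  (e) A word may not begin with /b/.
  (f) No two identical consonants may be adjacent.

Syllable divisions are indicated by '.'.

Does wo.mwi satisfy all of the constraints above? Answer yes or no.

yes

wo.mwi — σ1 onset /w/, coda /∅/ ok; σ2 onset /mw/ (3→5 rises), coda /∅/ ok → licit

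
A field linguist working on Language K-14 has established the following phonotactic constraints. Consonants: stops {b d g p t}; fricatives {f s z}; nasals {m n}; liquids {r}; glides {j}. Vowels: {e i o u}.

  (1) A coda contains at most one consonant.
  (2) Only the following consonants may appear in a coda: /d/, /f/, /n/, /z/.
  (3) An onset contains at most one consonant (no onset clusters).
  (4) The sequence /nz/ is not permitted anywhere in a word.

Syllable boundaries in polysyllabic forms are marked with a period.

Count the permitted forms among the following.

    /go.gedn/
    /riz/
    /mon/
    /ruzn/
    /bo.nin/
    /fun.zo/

/go.gedn/ — violates constraint 1: syllable 2 coda /dn/ has 2 consonants (> 1) → not permitted
/riz/ — σ1 onset /r/, coda /z/ ok → permitted
/mon/ — σ1 onset /m/, coda /n/ ok → permitted
/ruzn/ — violates constraint 1: syllable 1 coda /zn/ has 2 consonants (> 1) → not permitted
/bo.nin/ — σ1 onset /b/, coda /∅/ ok; σ2 onset /n/, coda /n/ ok → permitted
/fun.zo/ — violates constraint 4: contains banned sequence /nz/ → not permitted
Permitted: /riz/, /mon/, /bo.nin/ → 3.

3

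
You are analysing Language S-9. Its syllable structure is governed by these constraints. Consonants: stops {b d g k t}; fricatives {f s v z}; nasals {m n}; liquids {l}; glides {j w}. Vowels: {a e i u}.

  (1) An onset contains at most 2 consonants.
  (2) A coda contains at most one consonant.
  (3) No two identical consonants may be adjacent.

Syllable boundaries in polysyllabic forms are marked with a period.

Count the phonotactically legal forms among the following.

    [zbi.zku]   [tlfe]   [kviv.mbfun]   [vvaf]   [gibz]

1

[zbi.zku] — σ1 onset /zb/ (2C), coda /∅/ ok; σ2 onset /zk/ (2C), coda /∅/ ok → phonotactically legal
[tlfe] — violates constraint 1: syllable 1 onset /tlf/ has 3 consonants (> 2) → phonotactically illegal
[kviv.mbfun] — violates constraint 1: syllable 2 onset /mbf/ has 3 consonants (> 2) → phonotactically illegal
[vvaf] — violates constraint 3: adjacent identical consonants /vv/ → phonotactically illegal
[gibz] — violates constraint 2: syllable 1 coda /bz/ has 2 consonants (> 1) → phonotactically illegal
Phonotactically legal: [zbi.zku] → 1.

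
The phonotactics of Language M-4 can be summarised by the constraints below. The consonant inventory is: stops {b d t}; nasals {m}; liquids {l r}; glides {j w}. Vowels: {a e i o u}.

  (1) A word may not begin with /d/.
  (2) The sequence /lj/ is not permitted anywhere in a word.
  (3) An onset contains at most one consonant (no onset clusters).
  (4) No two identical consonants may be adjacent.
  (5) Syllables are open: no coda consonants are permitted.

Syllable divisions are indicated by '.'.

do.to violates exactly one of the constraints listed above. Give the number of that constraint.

do.to: word begins with /d/.
This is a violation of constraint 1: "A word may not begin with /d/."
The remaining constraints (2, 3, 4, 5) are satisfied.

1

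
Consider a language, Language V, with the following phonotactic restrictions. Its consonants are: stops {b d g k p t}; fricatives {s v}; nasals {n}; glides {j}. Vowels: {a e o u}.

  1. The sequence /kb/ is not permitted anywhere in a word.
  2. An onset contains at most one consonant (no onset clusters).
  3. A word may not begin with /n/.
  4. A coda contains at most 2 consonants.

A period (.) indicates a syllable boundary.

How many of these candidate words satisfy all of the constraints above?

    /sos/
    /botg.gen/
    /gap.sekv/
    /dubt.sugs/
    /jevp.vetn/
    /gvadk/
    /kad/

6

/sos/ — σ1 onset /s/, coda /s/ ok → licit
/botg.gen/ — σ1 onset /b/, coda /tg/ (2C) ok; σ2 onset /g/, coda /n/ ok → licit
/gap.sekv/ — σ1 onset /g/, coda /p/ ok; σ2 onset /s/, coda /kv/ (2C) ok → licit
/dubt.sugs/ — σ1 onset /d/, coda /bt/ (2C) ok; σ2 onset /s/, coda /gs/ (2C) ok → licit
/jevp.vetn/ — σ1 onset /j/, coda /vp/ (2C) ok; σ2 onset /v/, coda /tn/ (2C) ok → licit
/gvadk/ — violates constraint 2: syllable 1 onset /gv/ has 2 consonants (> 1) → illicit
/kad/ — σ1 onset /k/, coda /d/ ok → licit
Licit: /sos/, /botg.gen/, /gap.sekv/, /dubt.sugs/, /jevp.vetn/, /kad/ → 6.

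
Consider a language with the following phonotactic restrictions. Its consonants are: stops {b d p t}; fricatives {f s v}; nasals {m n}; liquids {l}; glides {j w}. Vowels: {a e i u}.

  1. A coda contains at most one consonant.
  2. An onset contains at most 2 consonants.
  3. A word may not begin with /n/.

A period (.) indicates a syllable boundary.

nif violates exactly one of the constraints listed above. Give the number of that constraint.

nif: word begins with /n/.
This is a violation of constraint 3: "A word may not begin with /n/."
The remaining constraints (1, 2) are satisfied.

3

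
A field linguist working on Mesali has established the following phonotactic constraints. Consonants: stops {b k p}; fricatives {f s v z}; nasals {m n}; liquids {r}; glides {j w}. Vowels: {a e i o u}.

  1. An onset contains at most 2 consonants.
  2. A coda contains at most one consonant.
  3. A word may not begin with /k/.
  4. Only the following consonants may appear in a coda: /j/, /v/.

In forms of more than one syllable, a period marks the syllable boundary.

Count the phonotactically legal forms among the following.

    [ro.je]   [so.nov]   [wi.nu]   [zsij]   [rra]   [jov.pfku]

[ro.je] — σ1 onset /r/, coda /∅/ ok; σ2 onset /j/, coda /∅/ ok → phonotactically legal
[so.nov] — σ1 onset /s/, coda /∅/ ok; σ2 onset /n/, coda /v/ ok → phonotactically legal
[wi.nu] — σ1 onset /w/, coda /∅/ ok; σ2 onset /n/, coda /∅/ ok → phonotactically legal
[zsij] — σ1 onset /zs/ (2C), coda /j/ ok → phonotactically legal
[rra] — σ1 onset /rr/ (2C), coda /∅/ ok → phonotactically legal
[jov.pfku] — violates constraint 1: syllable 2 onset /pfk/ has 3 consonants (> 2) → phonotactically illegal
Phonotactically legal: [ro.je], [so.nov], [wi.nu], [zsij], [rra] → 5.

5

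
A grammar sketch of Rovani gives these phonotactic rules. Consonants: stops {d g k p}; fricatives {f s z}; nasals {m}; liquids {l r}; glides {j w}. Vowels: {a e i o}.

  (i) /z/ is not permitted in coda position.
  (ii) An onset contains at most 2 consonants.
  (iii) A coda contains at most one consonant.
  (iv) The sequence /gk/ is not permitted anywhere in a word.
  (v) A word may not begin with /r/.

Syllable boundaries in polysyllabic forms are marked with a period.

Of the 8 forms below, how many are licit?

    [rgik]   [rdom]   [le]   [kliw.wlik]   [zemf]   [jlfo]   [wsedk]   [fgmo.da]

2

[rgik] — violates constraint (v): word begins with /r/ → illicit
[rdom] — violates constraint (v): word begins with /r/ → illicit
[le] — σ1 onset /l/, coda /∅/ ok → licit
[kliw.wlik] — σ1 onset /kl/ (2C), coda /w/ ok; σ2 onset /wl/ (2C), coda /k/ ok → licit
[zemf] — violates constraint (iii): syllable 1 coda /mf/ has 2 consonants (> 1) → illicit
[jlfo] — violates constraint (ii): syllable 1 onset /jlf/ has 3 consonants (> 2) → illicit
[wsedk] — violates constraint (iii): syllable 1 coda /dk/ has 2 consonants (> 1) → illicit
[fgmo.da] — violates constraint (ii): syllable 1 onset /fgm/ has 3 consonants (> 2) → illicit
Licit: [le], [kliw.wlik] → 2.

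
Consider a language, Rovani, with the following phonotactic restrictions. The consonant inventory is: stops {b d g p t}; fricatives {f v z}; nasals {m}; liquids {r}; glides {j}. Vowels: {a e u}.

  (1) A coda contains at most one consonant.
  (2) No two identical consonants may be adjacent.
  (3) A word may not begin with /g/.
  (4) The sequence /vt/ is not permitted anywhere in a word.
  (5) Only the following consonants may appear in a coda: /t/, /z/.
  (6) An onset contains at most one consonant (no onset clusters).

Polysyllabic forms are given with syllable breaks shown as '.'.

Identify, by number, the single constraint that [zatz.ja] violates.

[zatz.ja]: syllable 1 coda /tz/ has 2 consonants (> 1).
This is a violation of constraint 1: "A coda contains at most one consonant."
The remaining constraints (2, 3, 4, 5, 6) are satisfied.

1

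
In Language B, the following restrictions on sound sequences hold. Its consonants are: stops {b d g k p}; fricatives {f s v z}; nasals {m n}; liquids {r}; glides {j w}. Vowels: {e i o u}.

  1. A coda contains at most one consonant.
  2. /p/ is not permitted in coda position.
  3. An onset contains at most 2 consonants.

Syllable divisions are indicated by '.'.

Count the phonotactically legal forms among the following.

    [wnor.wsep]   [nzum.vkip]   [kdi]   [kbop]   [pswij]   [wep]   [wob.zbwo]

[wnor.wsep] — violates constraint 2: syllable 2 coda contains /p/ → phonotactically illegal
[nzum.vkip] — violates constraint 2: syllable 2 coda contains /p/ → phonotactically illegal
[kdi] — σ1 onset /kd/ (2C), coda /∅/ ok → phonotactically legal
[kbop] — violates constraint 2: syllable 1 coda contains /p/ → phonotactically illegal
[pswij] — violates constraint 3: syllable 1 onset /psw/ has 3 consonants (> 2) → phonotactically illegal
[wep] — violates constraint 2: syllable 1 coda contains /p/ → phonotactically illegal
[wob.zbwo] — violates constraint 3: syllable 2 onset /zbw/ has 3 consonants (> 2) → phonotactically illegal
Phonotactically legal: [kdi] → 1.

1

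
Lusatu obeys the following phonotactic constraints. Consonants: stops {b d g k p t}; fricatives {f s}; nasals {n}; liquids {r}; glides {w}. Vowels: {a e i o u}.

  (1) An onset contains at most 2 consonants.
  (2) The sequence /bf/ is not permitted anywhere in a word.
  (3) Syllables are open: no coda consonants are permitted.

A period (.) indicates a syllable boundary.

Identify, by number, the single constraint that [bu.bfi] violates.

2

[bu.bfi]: contains banned sequence /bf/.
This is a violation of constraint 2: "The sequence /bf/ is not permitted anywhere in a word."
The remaining constraints (1, 3) are satisfied.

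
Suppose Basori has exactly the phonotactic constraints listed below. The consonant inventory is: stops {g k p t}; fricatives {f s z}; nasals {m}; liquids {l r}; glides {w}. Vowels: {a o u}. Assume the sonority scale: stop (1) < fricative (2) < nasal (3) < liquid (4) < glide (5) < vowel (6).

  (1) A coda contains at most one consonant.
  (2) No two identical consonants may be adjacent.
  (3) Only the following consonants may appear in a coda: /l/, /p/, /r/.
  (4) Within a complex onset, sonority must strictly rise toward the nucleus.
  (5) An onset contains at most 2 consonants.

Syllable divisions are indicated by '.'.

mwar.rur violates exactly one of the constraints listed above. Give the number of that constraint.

mwar.rur: adjacent identical consonants /rr/.
This is a violation of constraint 2: "No two identical consonants may be adjacent."
The remaining constraints (1, 3, 4, 5) are satisfied.

2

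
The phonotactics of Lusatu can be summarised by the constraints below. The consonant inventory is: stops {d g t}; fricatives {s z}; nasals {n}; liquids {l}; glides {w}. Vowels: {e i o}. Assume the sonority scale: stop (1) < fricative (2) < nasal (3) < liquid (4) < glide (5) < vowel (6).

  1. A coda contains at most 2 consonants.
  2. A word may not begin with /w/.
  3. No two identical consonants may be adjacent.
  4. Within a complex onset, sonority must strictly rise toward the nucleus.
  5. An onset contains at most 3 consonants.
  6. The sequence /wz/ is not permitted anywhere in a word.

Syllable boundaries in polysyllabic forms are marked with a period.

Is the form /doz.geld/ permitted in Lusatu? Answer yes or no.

/doz.geld/ — σ1 onset /d/, coda /z/ ok; σ2 onset /g/, coda /ld/ (2C) ok → permitted

yes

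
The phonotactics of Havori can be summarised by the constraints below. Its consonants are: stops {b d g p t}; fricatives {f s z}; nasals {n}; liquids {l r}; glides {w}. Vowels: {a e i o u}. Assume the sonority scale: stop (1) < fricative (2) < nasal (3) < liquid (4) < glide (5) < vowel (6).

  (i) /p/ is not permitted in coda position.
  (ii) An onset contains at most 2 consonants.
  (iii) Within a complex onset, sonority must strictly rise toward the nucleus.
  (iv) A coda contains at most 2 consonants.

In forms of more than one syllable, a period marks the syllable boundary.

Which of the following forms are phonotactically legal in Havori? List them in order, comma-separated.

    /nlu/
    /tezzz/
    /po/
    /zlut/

/nlu/, /po/, /zlut/

/nlu/ — σ1 onset /nl/ (3→4 rises), coda /∅/ ok → phonotactically legal
/tezzz/ — violates constraint (iv): syllable 1 coda /zzz/ has 3 consonants (> 2) → phonotactically illegal
/po/ — σ1 onset /p/, coda /∅/ ok → phonotactically legal
/zlut/ — σ1 onset /zl/ (2→4 rises), coda /t/ ok → phonotactically legal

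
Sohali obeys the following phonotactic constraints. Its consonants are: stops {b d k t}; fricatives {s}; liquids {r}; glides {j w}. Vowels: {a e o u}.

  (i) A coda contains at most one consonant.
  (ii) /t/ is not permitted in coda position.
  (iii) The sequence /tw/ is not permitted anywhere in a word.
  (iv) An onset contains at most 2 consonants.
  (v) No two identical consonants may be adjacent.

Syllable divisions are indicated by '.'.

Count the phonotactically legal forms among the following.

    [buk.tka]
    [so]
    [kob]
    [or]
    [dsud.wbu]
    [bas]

[buk.tka] — σ1 onset /b/, coda /k/ ok; σ2 onset /tk/ (2C), coda /∅/ ok → phonotactically legal
[so] — σ1 onset /s/, coda /∅/ ok → phonotactically legal
[kob] — σ1 onset /k/, coda /b/ ok → phonotactically legal
[or] — σ1 onset /∅/, coda /r/ ok → phonotactically legal
[dsud.wbu] — σ1 onset /ds/ (2C), coda /d/ ok; σ2 onset /wb/ (2C), coda /∅/ ok → phonotactically legal
[bas] — σ1 onset /b/, coda /s/ ok → phonotactically legal
Phonotactically legal: [buk.tka], [so], [kob], [or], [dsud.wbu], [bas] → 6.

6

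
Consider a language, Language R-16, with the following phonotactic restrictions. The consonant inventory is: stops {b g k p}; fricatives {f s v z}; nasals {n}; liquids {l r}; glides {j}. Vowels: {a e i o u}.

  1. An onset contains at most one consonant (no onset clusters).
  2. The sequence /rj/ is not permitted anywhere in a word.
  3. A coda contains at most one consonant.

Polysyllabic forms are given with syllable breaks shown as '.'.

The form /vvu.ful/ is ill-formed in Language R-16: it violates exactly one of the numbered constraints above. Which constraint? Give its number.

/vvu.ful/: syllable 1 onset /vv/ has 2 consonants (> 1).
This is a violation of constraint 1: "An onset contains at most one consonant (no onset clusters)."
The remaining constraints (2, 3) are satisfied.

1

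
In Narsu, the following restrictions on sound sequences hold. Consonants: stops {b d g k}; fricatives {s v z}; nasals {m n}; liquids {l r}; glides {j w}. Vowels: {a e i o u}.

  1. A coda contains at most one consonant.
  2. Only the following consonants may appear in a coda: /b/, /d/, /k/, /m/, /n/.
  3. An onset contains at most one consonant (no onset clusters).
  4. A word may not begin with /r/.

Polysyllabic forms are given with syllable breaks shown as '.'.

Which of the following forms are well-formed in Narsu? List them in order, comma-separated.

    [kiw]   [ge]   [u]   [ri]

[ge], [u]

[kiw] — violates constraint 2: syllable 1 coda contains /w/, which is not a licensed coda consonant → ill-formed
[ge] — σ1 onset /g/, coda /∅/ ok → well-formed
[u] — σ1 onset /∅/, coda /∅/ ok → well-formed
[ri] — violates constraint 4: word begins with /r/ → ill-formed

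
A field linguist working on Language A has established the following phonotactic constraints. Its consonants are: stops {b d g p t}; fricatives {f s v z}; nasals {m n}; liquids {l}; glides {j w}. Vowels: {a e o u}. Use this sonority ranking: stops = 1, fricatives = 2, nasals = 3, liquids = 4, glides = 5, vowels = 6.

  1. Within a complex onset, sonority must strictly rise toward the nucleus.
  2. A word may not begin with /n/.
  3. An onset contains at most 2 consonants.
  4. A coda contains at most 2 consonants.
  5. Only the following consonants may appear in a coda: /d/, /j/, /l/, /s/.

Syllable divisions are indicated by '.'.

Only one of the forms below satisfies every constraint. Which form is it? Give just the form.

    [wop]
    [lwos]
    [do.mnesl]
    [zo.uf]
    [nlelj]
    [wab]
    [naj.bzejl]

[wop] — violates constraint 5: syllable 1 coda contains /p/, which is not a licensed coda consonant → phonotactically illegal
[lwos] — σ1 onset /lw/ (4→5 rises), coda /s/ ok → phonotactically legal
[do.mnesl] — violates constraint 1: syllable 2 onset /mn/: /m/ (nasal, 3) → /n/ (nasal, 3) does not rise → phonotactically illegal
[zo.uf] — violates constraint 5: syllable 2 coda contains /f/, which is not a licensed coda consonant → phonotactically illegal
[nlelj] — violates constraint 2: word begins with /n/ → phonotactically illegal
[wab] — violates constraint 5: syllable 1 coda contains /b/, which is not a licensed coda consonant → phonotactically illegal
[naj.bzejl] — violates constraint 2: word begins with /n/ → phonotactically illegal

[lwos]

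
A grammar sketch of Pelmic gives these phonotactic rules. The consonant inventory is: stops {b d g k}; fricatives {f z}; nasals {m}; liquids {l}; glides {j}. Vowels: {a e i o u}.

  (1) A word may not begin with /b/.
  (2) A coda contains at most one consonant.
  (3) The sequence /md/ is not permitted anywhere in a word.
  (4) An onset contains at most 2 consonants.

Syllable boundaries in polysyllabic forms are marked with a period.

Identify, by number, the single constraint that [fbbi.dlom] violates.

4

[fbbi.dlom]: syllable 1 onset /fbb/ has 3 consonants (> 2).
This is a violation of constraint 4: "An onset contains at most 2 consonants."
The remaining constraints (1, 2, 3) are satisfied.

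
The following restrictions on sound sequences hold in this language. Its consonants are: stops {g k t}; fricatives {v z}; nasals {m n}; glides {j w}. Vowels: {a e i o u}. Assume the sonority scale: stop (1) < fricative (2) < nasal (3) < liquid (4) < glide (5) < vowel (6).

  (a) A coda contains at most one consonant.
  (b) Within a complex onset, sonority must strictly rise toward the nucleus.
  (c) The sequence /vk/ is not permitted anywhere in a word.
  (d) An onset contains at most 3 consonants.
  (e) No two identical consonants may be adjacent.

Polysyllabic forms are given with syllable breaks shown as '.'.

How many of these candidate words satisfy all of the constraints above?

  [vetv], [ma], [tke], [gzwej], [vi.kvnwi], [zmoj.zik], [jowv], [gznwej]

[vetv] — violates constraint (a): syllable 1 coda /tv/ has 2 consonants (> 1) → ill-formed
[ma] — σ1 onset /m/, coda /∅/ ok → well-formed
[tke] — violates constraint (b): syllable 1 onset /tk/: /t/ (stop, 1) → /k/ (stop, 1) does not rise → ill-formed
[gzwej] — σ1 onset /gzw/ (1→2→5 rises), coda /j/ ok → well-formed
[vi.kvnwi] — violates constraint (d): syllable 2 onset /kvnw/ has 4 consonants (> 3) → ill-formed
[zmoj.zik] — σ1 onset /zm/ (2→3 rises), coda /j/ ok; σ2 onset /z/, coda /k/ ok → well-formed
[jowv] — violates constraint (a): syllable 1 coda /wv/ has 2 consonants (> 1) → ill-formed
[gznwej] — violates constraint (d): syllable 1 onset /gznw/ has 4 consonants (> 3) → ill-formed
Well-formed: [ma], [gzwej], [zmoj.zik] → 3.

3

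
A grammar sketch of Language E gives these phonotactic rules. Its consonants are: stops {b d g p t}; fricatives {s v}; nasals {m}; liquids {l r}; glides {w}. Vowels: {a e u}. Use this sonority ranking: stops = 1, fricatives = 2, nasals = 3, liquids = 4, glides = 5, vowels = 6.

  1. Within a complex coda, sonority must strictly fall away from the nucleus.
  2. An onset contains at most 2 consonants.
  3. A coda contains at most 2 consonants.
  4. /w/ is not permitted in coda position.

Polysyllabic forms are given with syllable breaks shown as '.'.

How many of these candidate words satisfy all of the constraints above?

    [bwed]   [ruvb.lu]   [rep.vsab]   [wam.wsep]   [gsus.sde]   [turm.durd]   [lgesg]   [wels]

8

[bwed] — σ1 onset /bw/ (2C), coda /d/ ok → permitted
[ruvb.lu] — σ1 onset /r/, coda /vb/ (2→1 falls) ok; σ2 onset /l/, coda /∅/ ok → permitted
[rep.vsab] — σ1 onset /r/, coda /p/ ok; σ2 onset /vs/ (2C), coda /b/ ok → permitted
[wam.wsep] — σ1 onset /w/, coda /m/ ok; σ2 onset /ws/ (2C), coda /p/ ok → permitted
[gsus.sde] — σ1 onset /gs/ (2C), coda /s/ ok; σ2 onset /sd/ (2C), coda /∅/ ok → permitted
[turm.durd] — σ1 onset /t/, coda /rm/ (4→3 falls) ok; σ2 onset /d/, coda /rd/ (4→1 falls) ok → permitted
[lgesg] — σ1 onset /lg/ (2C), coda /sg/ (2→1 falls) ok → permitted
[wels] — σ1 onset /w/, coda /ls/ (4→2 falls) ok → permitted
Permitted: [bwed], [ruvb.lu], [rep.vsab], [wam.wsep], [gsus.sde], [turm.durd], [lgesg], [wels] → 8.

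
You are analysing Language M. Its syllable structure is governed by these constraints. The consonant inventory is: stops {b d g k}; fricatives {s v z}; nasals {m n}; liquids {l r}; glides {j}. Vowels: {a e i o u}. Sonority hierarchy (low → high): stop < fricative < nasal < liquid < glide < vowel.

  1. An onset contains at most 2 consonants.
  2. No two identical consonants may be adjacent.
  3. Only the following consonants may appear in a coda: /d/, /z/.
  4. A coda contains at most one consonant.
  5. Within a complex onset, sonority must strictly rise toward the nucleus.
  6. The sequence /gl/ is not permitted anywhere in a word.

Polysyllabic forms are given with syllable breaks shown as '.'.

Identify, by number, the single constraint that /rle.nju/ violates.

5

/rle.nju/: syllable 1 onset /rl/: /r/ (liquid, 4) → /l/ (liquid, 4) does not rise.
This is a violation of constraint 5: "Within a complex onset, sonority must strictly rise toward the nucleus."
The remaining constraints (1, 2, 3, 4, 6) are satisfied.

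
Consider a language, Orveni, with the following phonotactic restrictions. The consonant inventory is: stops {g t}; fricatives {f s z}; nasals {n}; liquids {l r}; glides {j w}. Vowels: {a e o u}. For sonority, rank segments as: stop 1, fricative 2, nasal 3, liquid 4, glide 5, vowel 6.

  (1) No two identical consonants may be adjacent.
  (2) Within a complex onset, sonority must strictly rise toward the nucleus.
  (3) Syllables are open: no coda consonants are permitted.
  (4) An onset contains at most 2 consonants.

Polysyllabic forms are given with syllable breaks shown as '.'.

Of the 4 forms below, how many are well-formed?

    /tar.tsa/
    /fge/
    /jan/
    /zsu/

0

/tar.tsa/ — violates constraint 3: syllable 1 coda /r/ has 1 consonant (> 0) → ill-formed
/fge/ — violates constraint 2: syllable 1 onset /fg/: /f/ (fricative, 2) → /g/ (stop, 1) does not rise → ill-formed
/jan/ — violates constraint 3: syllable 1 coda /n/ has 1 consonant (> 0) → ill-formed
/zsu/ — violates constraint 2: syllable 1 onset /zs/: /z/ (fricative, 2) → /s/ (fricative, 2) does not rise → ill-formed
No form is well-formed → 0.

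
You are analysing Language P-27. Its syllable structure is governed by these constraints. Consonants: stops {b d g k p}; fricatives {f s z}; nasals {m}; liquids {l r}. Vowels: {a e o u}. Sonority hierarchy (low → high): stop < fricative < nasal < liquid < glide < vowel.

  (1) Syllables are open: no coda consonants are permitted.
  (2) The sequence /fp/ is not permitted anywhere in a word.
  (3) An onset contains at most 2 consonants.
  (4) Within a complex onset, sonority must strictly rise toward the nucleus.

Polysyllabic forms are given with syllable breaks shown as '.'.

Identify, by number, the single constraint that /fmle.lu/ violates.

/fmle.lu/: syllable 1 onset /fml/ has 3 consonants (> 2).
This is a violation of constraint 3: "An onset contains at most 2 consonants."
The remaining constraints (1, 2, 4) are satisfied.

3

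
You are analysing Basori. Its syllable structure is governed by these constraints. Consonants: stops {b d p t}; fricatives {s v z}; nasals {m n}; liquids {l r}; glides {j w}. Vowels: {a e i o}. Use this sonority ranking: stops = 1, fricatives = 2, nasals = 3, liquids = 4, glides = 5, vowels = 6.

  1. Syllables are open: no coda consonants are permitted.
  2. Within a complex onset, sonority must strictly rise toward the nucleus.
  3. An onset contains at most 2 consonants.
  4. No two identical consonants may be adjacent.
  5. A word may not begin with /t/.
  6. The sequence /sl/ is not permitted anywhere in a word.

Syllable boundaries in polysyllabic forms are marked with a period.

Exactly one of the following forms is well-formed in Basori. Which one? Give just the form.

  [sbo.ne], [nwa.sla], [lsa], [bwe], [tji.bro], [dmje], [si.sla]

[bwe]

[sbo.ne] — violates constraint 2: syllable 1 onset /sb/: /s/ (fricative, 2) → /b/ (stop, 1) does not rise → ill-formed
[nwa.sla] — violates constraint 6: contains banned sequence /sl/ → ill-formed
[lsa] — violates constraint 2: syllable 1 onset /ls/: /l/ (liquid, 4) → /s/ (fricative, 2) does not rise → ill-formed
[bwe] — σ1 onset /bw/ (1→5 rises), coda /∅/ ok → well-formed
[tji.bro] — violates constraint 5: word begins with /t/ → ill-formed
[dmje] — violates constraint 3: syllable 1 onset /dmj/ has 3 consonants (> 2) → ill-formed
[si.sla] — violates constraint 6: contains banned sequence /sl/ → ill-formed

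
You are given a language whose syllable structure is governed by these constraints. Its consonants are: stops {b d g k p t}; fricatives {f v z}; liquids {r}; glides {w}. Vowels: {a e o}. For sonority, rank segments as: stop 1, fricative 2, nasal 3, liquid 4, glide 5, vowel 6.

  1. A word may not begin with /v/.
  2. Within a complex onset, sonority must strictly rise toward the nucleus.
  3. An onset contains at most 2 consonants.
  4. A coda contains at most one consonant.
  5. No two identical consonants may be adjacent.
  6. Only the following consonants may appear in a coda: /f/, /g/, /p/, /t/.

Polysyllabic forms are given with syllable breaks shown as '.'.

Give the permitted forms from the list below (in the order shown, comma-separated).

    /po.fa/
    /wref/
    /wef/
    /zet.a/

/po.fa/, /wef/, /zet.a/

/po.fa/ — σ1 onset /p/, coda /∅/ ok; σ2 onset /f/, coda /∅/ ok → permitted
/wref/ — violates constraint 2: syllable 1 onset /wr/: /w/ (glide, 5) → /r/ (liquid, 4) does not rise → not permitted
/wef/ — σ1 onset /w/, coda /f/ ok → permitted
/zet.a/ — σ1 onset /z/, coda /t/ ok; σ2 onset /∅/, coda /∅/ ok → permitted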